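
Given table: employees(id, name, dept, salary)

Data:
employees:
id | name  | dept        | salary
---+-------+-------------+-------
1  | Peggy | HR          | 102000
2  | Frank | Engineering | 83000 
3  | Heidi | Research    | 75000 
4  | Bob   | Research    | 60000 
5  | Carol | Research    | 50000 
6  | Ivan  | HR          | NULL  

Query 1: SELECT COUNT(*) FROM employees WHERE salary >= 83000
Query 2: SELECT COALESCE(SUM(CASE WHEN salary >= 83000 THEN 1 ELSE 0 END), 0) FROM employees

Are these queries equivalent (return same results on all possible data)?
Yes, equivalent

Both queries return: [(2,)]

Reason: COUNT with WHERE vs conditional SUM (COALESCE handles empty-table NULL)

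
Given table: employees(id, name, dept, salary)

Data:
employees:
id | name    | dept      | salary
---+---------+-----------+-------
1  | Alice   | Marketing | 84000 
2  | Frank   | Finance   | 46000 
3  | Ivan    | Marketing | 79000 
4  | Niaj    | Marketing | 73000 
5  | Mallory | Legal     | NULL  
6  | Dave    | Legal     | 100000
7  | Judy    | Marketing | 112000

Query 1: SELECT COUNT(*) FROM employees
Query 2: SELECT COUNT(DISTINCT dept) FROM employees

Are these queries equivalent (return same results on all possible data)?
No, not equivalent

Query 1 returns: [(7,)]
Query 2 returns: [(3,)]

Reason: COUNT(*) counts rows, COUNT(DISTINCT dept) counts unique depts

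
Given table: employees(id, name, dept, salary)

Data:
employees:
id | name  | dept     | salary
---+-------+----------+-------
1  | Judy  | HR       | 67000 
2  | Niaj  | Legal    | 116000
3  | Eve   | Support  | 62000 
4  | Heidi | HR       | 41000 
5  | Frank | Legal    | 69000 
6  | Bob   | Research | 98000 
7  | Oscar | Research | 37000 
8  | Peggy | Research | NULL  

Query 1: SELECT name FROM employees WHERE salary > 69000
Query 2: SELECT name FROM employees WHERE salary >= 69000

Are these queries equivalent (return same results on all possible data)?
No, not equivalent

Query 1 returns: [('Niaj',), ('Bob',)]
Query 2 returns: [('Niaj',), ('Frank',), ('Bob',)]

Reason: > vs >= gives different results when salary = 69000 exists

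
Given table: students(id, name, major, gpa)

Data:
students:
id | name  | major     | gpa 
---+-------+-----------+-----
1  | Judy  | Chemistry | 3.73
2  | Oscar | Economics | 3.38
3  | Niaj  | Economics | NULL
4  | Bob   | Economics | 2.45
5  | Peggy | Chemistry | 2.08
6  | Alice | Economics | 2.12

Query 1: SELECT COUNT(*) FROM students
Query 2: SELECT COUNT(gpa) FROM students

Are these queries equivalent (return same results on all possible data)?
No, not equivalent

Query 1 returns: [(6,)]
Query 2 returns: [(5,)]

Reason: COUNT(*) includes NULLs, COUNT(column) excludes them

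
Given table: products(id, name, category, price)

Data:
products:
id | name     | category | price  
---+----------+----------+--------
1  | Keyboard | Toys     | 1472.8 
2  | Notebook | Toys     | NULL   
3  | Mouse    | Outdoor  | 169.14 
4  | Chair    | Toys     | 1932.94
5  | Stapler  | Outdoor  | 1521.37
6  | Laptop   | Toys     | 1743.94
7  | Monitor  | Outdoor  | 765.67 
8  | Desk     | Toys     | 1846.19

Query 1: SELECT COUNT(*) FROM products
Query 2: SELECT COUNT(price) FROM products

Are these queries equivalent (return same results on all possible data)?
No, not equivalent

Query 1 returns: [(8,)]
Query 2 returns: [(7,)]

Reason: COUNT(*) includes NULLs, COUNT(column) excludes them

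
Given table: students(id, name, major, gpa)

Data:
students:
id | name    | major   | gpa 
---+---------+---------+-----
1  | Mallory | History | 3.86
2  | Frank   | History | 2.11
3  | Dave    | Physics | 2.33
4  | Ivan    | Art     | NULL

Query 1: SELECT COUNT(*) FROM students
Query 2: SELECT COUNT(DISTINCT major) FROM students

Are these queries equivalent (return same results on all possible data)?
No, not equivalent

Query 1 returns: [(4,)]
Query 2 returns: [(3,)]

Reason: COUNT(*) counts rows, COUNT(DISTINCT major) counts unique majors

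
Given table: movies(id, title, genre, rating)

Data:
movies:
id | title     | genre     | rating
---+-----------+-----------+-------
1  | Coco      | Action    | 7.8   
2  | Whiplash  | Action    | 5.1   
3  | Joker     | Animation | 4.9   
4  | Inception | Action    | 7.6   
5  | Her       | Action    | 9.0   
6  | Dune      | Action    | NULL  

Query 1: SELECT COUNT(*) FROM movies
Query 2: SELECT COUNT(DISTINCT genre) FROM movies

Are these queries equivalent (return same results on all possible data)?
No, not equivalent

Query 1 returns: [(6,)]
Query 2 returns: [(2,)]

Reason: COUNT(*) counts rows, COUNT(DISTINCT genre) counts unique genres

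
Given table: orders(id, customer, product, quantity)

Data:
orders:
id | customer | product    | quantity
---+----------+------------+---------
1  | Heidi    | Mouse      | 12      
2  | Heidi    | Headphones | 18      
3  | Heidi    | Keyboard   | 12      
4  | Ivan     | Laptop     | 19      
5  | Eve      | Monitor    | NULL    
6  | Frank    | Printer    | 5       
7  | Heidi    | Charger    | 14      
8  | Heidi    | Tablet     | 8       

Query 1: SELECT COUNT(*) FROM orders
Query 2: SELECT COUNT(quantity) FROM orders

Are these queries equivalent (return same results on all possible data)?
No, not equivalent

Query 1 returns: [(8,)]
Query 2 returns: [(7,)]

Reason: COUNT(*) includes NULLs, COUNT(column) excludes them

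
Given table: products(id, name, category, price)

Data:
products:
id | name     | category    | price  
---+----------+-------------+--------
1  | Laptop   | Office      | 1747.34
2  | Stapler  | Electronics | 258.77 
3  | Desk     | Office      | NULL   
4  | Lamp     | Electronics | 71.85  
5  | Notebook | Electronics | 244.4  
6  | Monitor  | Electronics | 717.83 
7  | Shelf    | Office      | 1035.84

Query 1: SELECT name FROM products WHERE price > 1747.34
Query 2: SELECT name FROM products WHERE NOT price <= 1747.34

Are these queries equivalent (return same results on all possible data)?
Yes, equivalent

Both queries return: []

Reason: Both filter price > 1747.34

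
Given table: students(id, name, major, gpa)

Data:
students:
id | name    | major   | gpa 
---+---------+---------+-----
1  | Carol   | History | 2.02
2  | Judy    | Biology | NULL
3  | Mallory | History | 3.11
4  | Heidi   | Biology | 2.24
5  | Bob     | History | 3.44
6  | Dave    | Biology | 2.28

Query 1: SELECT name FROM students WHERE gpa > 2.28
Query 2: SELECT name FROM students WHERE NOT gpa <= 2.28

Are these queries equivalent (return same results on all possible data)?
Yes, equivalent

Both queries return: [('Bob',), ('Mallory',)]

Reason: Both filter gpa > 2.28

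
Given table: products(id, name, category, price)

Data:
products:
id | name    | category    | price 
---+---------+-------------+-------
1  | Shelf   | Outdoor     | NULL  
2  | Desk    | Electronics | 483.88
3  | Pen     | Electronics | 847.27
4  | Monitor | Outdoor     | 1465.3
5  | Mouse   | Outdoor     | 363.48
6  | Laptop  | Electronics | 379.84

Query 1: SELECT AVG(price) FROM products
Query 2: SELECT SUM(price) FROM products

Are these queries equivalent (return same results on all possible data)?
No, not equivalent

Query 1 returns: [(707.954,)]
Query 2 returns: [(3539.77,)]

Reason: AVG vs SUM give different aggregate values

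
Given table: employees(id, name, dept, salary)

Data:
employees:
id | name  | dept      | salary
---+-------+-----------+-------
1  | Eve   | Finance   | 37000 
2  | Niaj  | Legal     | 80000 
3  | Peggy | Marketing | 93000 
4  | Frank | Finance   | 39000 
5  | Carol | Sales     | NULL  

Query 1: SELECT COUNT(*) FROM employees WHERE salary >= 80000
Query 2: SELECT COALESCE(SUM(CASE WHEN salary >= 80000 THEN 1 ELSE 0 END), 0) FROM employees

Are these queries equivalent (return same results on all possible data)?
Yes, equivalent

Both queries return: [(2,)]

Reason: COUNT with WHERE vs conditional SUM (COALESCE handles empty-table NULL)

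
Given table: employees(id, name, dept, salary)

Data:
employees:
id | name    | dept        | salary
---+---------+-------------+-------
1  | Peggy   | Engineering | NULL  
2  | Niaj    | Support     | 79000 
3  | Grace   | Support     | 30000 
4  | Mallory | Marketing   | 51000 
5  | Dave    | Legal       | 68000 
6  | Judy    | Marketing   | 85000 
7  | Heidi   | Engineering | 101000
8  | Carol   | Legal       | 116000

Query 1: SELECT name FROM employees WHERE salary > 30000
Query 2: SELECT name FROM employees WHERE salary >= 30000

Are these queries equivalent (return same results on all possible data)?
No, not equivalent

Query 1 returns: [('Niaj',), ('Mallory',), ('Dave',), ('Judy',), ('Heidi',), ('Carol',)]
Query 2 returns: [('Niaj',), ('Grace',), ('Mallory',), ('Dave',), ('Judy',), ('Heidi',), ('Carol',)]

Reason: > vs >= gives different results when salary = 30000 exists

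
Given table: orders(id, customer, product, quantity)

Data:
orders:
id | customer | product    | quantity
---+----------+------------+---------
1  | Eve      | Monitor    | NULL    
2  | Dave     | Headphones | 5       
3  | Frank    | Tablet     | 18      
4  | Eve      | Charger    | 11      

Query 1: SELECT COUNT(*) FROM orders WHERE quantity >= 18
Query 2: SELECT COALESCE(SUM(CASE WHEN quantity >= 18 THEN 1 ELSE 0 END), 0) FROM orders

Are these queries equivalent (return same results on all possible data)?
Yes, equivalent

Both queries return: [(1,)]

Reason: COUNT with WHERE vs conditional SUM (COALESCE handles empty-table NULL)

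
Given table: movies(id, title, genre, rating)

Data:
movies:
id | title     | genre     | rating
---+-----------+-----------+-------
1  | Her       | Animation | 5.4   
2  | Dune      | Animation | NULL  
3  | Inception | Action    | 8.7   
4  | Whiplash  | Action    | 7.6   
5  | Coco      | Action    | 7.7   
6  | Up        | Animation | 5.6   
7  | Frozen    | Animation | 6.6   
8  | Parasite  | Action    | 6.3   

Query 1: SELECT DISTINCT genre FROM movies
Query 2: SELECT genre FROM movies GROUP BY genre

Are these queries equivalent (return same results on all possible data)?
Yes, equivalent

Both queries return: [('Action',), ('Animation',)]

Reason: Both get unique genres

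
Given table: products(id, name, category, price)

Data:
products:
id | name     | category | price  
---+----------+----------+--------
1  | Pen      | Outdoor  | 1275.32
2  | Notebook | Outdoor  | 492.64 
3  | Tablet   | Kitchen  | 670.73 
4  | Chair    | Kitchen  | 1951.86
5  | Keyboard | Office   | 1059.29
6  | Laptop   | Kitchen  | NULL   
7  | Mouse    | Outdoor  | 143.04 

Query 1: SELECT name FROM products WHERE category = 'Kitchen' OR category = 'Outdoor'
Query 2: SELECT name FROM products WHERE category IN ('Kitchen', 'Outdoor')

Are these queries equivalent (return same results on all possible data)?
Yes, equivalent

Both queries return: [('Chair',), ('Laptop',), ('Mouse',), ('Notebook',), ('Pen',), ('Tablet',)]

Reason: OR vs IN are equivalent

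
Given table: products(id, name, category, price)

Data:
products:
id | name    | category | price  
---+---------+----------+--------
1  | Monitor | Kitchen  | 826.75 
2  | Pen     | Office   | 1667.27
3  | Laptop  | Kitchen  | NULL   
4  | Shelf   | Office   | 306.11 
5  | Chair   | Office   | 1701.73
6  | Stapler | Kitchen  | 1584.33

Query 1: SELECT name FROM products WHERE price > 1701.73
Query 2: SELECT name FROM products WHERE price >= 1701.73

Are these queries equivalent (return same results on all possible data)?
No, not equivalent

Query 1 returns: []
Query 2 returns: [('Chair',)]

Reason: > vs >= gives different results when price = 1701.73 exists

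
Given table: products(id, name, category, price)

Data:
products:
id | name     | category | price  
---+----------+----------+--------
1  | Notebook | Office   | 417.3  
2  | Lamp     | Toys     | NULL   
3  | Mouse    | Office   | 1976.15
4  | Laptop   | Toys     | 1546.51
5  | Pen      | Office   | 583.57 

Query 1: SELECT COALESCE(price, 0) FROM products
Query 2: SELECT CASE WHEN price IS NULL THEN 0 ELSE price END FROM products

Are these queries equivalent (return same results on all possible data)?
Yes, equivalent

Both queries return: [(0,), (417.3,), (583.57,), (1546.51,), (1976.15,)]

Reason: COALESCE vs CASE for NULL handling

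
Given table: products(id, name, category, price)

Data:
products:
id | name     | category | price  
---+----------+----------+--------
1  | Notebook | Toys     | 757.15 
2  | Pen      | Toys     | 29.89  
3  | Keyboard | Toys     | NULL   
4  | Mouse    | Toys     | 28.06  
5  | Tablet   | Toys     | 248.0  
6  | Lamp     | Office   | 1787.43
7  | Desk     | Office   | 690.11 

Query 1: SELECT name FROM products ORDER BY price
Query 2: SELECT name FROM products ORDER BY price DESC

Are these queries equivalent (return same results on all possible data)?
No, not equivalent

Query 1 returns: [('Keyboard',), ('Mouse',), ('Pen',), ('Tablet',), ('Desk',), ('Notebook',), ('Lamp',)]
Query 2 returns: [('Lamp',), ('Notebook',), ('Desk',), ('Tablet',), ('Pen',), ('Mouse',), ('Keyboard',)]

Reason: ASC vs DESC gives opposite ordering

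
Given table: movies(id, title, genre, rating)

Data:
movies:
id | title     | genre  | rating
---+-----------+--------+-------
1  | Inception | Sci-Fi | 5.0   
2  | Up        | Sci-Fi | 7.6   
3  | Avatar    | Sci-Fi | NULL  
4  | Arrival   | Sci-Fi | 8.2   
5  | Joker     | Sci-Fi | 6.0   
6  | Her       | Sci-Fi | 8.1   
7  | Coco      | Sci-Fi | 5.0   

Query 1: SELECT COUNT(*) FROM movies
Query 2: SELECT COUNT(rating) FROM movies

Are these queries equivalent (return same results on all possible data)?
No, not equivalent

Query 1 returns: [(7,)]
Query 2 returns: [(6,)]

Reason: COUNT(*) includes NULLs, COUNT(column) excludes them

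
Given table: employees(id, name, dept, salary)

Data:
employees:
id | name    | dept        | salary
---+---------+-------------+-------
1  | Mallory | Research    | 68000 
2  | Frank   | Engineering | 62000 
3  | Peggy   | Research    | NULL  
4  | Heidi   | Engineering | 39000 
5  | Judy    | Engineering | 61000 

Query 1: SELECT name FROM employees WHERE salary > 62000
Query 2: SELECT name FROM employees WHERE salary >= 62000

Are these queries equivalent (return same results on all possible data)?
No, not equivalent

Query 1 returns: [('Mallory',)]
Query 2 returns: [('Mallory',), ('Frank',)]

Reason: > vs >= gives different results when salary = 62000 exists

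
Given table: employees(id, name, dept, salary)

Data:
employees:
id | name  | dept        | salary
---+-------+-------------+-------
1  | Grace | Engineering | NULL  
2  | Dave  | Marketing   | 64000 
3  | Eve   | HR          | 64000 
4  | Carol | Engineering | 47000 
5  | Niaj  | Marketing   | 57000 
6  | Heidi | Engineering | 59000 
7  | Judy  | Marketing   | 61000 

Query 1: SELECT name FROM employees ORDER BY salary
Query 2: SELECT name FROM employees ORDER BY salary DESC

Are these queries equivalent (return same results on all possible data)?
No, not equivalent

Query 1 returns: [('Grace',), ('Carol',), ('Niaj',), ('Heidi',), ('Judy',), ('Dave',), ('Eve',)]
Query 2 returns: [('Dave',), ('Eve',), ('Judy',), ('Heidi',), ('Niaj',), ('Carol',), ('Grace',)]

Reason: ASC vs DESC gives opposite ordering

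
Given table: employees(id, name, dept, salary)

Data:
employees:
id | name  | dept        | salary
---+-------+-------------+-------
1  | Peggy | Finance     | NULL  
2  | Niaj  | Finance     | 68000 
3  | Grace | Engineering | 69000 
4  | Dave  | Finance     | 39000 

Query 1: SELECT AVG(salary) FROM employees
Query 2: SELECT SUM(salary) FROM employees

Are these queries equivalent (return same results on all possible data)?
No, not equivalent

Query 1 returns: [(58666.666666666664,)]
Query 2 returns: [(176000,)]

Reason: AVG vs SUM give different aggregate values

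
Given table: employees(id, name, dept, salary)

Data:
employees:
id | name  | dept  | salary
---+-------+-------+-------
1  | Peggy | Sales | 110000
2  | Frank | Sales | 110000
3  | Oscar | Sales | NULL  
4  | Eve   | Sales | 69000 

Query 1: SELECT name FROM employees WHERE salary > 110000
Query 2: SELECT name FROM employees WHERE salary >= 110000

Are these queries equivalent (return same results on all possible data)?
No, not equivalent

Query 1 returns: []
Query 2 returns: [('Peggy',), ('Frank',)]

Reason: > vs >= gives different results when salary = 110000 exists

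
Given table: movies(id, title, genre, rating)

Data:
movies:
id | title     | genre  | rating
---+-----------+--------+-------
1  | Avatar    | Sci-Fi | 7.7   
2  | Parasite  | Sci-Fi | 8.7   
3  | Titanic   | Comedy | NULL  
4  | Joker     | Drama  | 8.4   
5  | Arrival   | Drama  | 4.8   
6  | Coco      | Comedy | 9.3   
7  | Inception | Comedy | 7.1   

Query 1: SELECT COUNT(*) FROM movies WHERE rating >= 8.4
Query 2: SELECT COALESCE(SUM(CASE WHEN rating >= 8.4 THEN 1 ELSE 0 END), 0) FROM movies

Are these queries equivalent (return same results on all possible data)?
Yes, equivalent

Both queries return: [(3,)]

Reason: COUNT with WHERE vs conditional SUM (COALESCE handles empty-table NULL)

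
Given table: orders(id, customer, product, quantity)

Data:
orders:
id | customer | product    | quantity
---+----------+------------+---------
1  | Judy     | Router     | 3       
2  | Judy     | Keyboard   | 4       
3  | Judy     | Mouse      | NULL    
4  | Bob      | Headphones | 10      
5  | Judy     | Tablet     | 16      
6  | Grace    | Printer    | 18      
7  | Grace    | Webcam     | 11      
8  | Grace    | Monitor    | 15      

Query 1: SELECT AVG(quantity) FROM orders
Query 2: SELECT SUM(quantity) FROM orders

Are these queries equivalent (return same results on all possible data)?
No, not equivalent

Query 1 returns: [(11.0,)]
Query 2 returns: [(77,)]

Reason: AVG vs SUM give different aggregate values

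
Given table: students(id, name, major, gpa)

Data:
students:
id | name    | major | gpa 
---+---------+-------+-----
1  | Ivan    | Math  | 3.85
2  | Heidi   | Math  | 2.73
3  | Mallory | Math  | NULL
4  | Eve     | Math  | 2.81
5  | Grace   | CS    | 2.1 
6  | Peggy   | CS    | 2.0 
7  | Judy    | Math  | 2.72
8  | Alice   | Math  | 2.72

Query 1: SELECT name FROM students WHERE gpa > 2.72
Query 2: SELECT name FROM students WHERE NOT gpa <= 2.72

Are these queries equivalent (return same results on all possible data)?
Yes, equivalent

Both queries return: [('Eve',), ('Heidi',), ('Ivan',)]

Reason: Both filter gpa > 2.72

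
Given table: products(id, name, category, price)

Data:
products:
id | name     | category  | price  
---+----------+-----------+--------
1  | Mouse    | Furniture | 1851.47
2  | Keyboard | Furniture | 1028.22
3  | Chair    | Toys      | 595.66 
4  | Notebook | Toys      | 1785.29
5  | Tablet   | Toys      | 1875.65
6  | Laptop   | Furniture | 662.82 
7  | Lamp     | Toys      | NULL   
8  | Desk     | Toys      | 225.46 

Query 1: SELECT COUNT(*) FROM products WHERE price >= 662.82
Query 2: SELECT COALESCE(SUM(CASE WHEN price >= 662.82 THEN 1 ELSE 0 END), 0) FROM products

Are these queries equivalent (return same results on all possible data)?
Yes, equivalent

Both queries return: [(5,)]

Reason: COUNT with WHERE vs conditional SUM (COALESCE handles empty-table NULL)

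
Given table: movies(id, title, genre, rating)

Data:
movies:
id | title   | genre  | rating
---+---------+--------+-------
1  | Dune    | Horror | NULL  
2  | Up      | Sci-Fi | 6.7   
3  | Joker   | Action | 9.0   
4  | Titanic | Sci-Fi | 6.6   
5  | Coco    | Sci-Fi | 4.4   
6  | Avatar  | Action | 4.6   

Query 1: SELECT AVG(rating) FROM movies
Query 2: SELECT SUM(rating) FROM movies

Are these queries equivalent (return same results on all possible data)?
No, not equivalent

Query 1 returns: [(6.26,)]
Query 2 returns: [(31.3,)]

Reason: AVG vs SUM give different aggregate values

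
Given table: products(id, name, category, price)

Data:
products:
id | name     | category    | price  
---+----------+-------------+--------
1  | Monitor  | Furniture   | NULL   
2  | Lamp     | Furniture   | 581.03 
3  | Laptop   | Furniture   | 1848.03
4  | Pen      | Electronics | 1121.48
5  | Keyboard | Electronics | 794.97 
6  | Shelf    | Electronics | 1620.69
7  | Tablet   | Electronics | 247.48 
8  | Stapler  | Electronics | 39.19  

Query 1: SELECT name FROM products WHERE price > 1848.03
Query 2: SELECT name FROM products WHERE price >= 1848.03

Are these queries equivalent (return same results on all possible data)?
No, not equivalent

Query 1 returns: []
Query 2 returns: [('Laptop',)]

Reason: > vs >= gives different results when price = 1848.03 exists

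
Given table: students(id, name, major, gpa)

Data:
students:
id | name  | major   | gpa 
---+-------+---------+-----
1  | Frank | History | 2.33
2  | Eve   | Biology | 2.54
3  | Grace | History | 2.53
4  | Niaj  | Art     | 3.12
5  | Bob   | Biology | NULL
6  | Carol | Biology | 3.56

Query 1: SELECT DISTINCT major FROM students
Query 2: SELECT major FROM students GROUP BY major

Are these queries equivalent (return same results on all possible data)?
Yes, equivalent

Both queries return: [('Art',), ('Biology',), ('History',)]

Reason: Both get unique majors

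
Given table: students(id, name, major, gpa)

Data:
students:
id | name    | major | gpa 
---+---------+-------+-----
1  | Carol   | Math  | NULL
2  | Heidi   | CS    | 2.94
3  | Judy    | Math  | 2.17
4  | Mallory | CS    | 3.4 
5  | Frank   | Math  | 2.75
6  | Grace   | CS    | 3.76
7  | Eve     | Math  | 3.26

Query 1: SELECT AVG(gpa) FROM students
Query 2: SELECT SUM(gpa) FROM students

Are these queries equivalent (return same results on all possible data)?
No, not equivalent

Query 1 returns: [(3.046666666666667,)]
Query 2 returns: [(18.28,)]

Reason: AVG vs SUM give different aggregate values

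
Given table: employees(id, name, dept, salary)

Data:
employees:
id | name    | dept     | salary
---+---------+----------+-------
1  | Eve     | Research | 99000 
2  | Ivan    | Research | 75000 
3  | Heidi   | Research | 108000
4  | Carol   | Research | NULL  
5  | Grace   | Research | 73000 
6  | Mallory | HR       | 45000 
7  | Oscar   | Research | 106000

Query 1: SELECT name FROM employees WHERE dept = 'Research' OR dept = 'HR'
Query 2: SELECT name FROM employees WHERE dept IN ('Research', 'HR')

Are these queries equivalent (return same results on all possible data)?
Yes, equivalent

Both queries return: [('Carol',), ('Eve',), ('Grace',), ('Heidi',), ('Ivan',), ('Mallory',), ('Oscar',)]

Reason: OR vs IN are equivalent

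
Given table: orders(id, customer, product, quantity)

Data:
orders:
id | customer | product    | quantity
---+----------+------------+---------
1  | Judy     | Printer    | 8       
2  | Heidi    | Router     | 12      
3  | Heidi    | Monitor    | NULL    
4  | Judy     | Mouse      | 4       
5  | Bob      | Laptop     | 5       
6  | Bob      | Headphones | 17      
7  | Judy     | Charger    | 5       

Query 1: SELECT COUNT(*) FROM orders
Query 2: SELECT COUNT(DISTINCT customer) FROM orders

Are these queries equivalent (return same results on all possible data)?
No, not equivalent

Query 1 returns: [(7,)]
Query 2 returns: [(3,)]

Reason: COUNT(*) counts rows, COUNT(DISTINCT customer) counts unique customers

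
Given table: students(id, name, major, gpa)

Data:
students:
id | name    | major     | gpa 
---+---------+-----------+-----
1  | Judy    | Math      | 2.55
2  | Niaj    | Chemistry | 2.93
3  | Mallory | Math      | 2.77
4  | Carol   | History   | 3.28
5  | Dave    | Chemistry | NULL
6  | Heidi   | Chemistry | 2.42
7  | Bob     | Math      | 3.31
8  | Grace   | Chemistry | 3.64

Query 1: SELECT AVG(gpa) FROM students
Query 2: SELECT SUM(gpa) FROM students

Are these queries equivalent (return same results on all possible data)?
No, not equivalent

Query 1 returns: [(2.9857142857142853,)]
Query 2 returns: [(20.9,)]

Reason: AVG vs SUM give different aggregate values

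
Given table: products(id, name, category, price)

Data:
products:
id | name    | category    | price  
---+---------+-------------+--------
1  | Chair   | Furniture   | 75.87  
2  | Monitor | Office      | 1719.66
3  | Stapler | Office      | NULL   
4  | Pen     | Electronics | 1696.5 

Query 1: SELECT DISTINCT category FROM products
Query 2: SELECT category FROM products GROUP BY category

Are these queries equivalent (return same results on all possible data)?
Yes, equivalent

Both queries return: [('Electronics',), ('Furniture',), ('Office',)]

Reason: Both get unique categorys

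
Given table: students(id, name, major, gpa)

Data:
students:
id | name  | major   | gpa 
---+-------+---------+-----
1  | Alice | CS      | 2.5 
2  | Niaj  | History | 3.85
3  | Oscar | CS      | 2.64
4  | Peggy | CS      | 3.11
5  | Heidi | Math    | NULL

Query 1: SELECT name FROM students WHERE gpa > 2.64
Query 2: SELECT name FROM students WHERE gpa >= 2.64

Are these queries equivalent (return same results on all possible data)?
No, not equivalent

Query 1 returns: [('Niaj',), ('Peggy',)]
Query 2 returns: [('Niaj',), ('Oscar',), ('Peggy',)]

Reason: > vs >= gives different results when gpa = 2.64 exists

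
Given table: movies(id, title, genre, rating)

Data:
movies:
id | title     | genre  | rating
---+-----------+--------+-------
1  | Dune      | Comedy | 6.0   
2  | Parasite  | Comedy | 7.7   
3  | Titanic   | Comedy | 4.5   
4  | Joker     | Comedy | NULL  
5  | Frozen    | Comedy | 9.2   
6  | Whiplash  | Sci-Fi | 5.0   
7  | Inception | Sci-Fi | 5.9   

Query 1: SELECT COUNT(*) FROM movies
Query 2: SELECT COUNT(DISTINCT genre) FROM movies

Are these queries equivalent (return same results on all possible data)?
No, not equivalent

Query 1 returns: [(7,)]
Query 2 returns: [(2,)]

Reason: COUNT(*) counts rows, COUNT(DISTINCT genre) counts unique genres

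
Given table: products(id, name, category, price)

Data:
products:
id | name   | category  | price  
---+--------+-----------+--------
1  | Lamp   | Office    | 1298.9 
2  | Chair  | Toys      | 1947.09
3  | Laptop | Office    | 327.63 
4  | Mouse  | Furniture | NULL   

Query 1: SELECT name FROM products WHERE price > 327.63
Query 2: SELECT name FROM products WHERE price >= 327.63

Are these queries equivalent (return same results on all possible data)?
No, not equivalent

Query 1 returns: [('Lamp',), ('Chair',)]
Query 2 returns: [('Lamp',), ('Chair',), ('Laptop',)]

Reason: > vs >= gives different results when price = 327.63 exists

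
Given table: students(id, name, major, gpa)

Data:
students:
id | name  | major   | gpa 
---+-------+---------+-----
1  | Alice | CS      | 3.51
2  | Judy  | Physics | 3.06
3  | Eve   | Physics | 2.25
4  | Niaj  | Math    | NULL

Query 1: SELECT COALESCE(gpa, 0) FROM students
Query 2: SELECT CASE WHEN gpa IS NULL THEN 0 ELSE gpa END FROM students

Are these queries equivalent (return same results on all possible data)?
Yes, equivalent

Both queries return: [(0,), (2.25,), (3.06,), (3.51,)]

Reason: COALESCE vs CASE for NULL handling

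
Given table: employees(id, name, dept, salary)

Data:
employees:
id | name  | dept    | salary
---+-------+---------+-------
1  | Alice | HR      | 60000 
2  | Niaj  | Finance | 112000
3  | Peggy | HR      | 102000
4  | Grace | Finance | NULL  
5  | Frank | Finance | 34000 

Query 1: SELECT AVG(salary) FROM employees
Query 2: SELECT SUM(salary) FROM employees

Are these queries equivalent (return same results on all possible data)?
No, not equivalent

Query 1 returns: [(77000.0,)]
Query 2 returns: [(308000,)]

Reason: AVG vs SUM give different aggregate values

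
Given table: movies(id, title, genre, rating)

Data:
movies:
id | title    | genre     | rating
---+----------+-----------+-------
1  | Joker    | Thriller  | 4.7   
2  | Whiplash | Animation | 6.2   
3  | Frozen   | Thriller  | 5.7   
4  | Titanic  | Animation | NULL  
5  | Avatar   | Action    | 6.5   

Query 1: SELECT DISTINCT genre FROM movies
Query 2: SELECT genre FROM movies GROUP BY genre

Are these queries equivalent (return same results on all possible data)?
Yes, equivalent

Both queries return: [('Action',), ('Animation',), ('Thriller',)]

Reason: Both get unique genres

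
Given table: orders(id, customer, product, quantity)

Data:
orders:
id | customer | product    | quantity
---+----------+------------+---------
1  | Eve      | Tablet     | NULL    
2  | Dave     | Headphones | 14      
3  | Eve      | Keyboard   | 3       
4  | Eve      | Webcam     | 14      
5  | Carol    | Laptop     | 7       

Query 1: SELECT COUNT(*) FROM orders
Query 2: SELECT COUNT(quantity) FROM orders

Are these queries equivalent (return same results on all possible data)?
No, not equivalent

Query 1 returns: [(5,)]
Query 2 returns: [(4,)]

Reason: COUNT(*) includes NULLs, COUNT(column) excludes them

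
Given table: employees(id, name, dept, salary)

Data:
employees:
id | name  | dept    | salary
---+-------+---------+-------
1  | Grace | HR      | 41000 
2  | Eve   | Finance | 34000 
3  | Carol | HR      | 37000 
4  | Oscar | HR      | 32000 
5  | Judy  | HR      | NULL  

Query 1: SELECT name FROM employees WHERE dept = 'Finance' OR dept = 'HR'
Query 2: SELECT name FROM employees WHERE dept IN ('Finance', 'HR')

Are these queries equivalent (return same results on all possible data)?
Yes, equivalent

Both queries return: [('Carol',), ('Eve',), ('Grace',), ('Judy',), ('Oscar',)]

Reason: OR vs IN are equivalent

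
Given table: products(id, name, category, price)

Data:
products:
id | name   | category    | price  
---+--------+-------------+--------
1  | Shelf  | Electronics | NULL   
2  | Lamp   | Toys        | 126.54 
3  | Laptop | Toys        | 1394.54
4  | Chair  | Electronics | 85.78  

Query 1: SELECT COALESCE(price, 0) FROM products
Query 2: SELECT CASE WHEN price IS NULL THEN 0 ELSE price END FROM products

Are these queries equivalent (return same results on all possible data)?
Yes, equivalent

Both queries return: [(0,), (85.78,), (126.54,), (1394.54,)]

Reason: COALESCE vs CASE for NULL handling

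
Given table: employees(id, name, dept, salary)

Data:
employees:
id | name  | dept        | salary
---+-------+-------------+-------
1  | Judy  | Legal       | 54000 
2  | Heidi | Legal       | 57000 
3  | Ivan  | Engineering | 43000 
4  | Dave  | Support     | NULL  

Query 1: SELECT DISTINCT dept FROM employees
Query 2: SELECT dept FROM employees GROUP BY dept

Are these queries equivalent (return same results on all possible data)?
Yes, equivalent

Both queries return: [('Engineering',), ('Legal',), ('Support',)]

Reason: Both get unique depts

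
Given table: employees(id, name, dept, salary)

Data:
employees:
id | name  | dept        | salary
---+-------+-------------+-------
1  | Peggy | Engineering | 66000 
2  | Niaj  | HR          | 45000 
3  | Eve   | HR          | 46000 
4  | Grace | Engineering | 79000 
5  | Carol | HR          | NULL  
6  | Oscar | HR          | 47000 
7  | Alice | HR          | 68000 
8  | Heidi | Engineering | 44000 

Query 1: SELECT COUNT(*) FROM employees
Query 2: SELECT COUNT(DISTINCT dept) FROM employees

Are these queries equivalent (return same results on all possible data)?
No, not equivalent

Query 1 returns: [(8,)]
Query 2 returns: [(2,)]

Reason: COUNT(*) counts rows, COUNT(DISTINCT dept) counts unique depts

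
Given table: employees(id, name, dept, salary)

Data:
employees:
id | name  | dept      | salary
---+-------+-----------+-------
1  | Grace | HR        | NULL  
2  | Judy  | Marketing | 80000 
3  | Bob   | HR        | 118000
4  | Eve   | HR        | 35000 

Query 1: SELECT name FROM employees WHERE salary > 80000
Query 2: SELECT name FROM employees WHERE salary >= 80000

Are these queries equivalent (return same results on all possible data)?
No, not equivalent

Query 1 returns: [('Bob',)]
Query 2 returns: [('Judy',), ('Bob',)]

Reason: > vs >= gives different results when salary = 80000 exists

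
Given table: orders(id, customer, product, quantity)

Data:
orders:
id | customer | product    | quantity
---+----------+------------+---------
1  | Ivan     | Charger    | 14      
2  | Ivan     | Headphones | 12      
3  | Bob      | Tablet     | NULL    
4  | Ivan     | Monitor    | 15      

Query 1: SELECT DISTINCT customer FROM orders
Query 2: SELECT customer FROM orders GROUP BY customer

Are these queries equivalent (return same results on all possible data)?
Yes, equivalent

Both queries return: [('Bob',), ('Ivan',)]

Reason: Both get unique customers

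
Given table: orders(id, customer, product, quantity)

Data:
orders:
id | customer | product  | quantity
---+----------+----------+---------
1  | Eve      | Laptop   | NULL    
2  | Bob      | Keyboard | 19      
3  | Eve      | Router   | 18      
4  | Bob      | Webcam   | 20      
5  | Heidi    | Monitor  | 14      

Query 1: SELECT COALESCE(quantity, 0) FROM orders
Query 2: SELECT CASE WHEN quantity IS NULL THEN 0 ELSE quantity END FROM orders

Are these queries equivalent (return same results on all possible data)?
Yes, equivalent

Both queries return: [(0,), (14,), (18,), (19,), (20,)]

Reason: COALESCE vs CASE for NULL handling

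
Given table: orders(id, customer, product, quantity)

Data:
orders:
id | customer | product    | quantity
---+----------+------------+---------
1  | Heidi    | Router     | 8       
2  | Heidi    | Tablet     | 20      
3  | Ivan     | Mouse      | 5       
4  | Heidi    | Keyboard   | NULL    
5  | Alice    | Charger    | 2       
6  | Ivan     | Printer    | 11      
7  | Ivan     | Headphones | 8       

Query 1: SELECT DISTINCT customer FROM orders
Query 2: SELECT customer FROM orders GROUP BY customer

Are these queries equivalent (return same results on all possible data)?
Yes, equivalent

Both queries return: [('Alice',), ('Heidi',), ('Ivan',)]

Reason: Both get unique customers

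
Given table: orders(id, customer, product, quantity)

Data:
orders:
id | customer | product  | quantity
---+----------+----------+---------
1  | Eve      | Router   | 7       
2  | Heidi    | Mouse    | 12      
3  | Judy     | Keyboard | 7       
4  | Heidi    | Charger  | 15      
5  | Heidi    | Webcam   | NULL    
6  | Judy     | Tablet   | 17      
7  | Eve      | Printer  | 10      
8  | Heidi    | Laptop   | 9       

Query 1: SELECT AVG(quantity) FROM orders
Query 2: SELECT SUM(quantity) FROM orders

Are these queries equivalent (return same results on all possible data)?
No, not equivalent

Query 1 returns: [(11.0,)]
Query 2 returns: [(77,)]

Reason: AVG vs SUM give different aggregate values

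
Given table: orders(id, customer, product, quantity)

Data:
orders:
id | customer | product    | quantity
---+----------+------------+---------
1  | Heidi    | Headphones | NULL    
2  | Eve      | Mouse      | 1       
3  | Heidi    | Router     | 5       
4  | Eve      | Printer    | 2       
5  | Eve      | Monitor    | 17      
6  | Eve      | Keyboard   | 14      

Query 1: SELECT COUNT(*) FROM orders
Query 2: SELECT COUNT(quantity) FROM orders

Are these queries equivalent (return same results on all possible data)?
No, not equivalent

Query 1 returns: [(6,)]
Query 2 returns: [(5,)]

Reason: COUNT(*) includes NULLs, COUNT(column) excludes them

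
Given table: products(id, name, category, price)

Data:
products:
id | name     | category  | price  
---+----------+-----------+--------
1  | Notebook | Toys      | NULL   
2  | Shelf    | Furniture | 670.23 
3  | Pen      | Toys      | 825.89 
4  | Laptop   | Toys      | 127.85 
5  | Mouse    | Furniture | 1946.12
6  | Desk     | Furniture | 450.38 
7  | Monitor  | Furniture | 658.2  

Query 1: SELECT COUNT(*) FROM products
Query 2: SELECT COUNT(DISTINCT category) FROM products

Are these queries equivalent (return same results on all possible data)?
No, not equivalent

Query 1 returns: [(7,)]
Query 2 returns: [(2,)]

Reason: COUNT(*) counts rows, COUNT(DISTINCT category) counts unique categorys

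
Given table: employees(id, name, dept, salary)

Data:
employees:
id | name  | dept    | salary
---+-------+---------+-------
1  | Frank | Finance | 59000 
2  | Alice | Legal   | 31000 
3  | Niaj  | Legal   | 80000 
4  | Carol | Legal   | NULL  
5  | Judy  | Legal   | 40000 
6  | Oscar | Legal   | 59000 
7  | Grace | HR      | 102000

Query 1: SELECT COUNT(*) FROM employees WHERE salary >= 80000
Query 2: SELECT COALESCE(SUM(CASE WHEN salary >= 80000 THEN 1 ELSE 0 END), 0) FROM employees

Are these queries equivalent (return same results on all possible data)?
Yes, equivalent

Both queries return: [(2,)]

Reason: COUNT with WHERE vs conditional SUM (COALESCE handles empty-table NULL)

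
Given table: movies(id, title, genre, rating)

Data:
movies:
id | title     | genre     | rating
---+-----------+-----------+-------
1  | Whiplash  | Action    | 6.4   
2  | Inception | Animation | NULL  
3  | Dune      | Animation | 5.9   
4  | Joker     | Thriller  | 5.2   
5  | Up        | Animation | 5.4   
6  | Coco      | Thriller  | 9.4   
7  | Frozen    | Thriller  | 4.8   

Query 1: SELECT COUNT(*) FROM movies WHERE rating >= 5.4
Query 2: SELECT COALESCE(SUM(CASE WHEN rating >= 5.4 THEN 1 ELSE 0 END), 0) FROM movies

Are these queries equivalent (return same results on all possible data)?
Yes, equivalent

Both queries return: [(4,)]

Reason: COUNT with WHERE vs conditional SUM (COALESCE handles empty-table NULL)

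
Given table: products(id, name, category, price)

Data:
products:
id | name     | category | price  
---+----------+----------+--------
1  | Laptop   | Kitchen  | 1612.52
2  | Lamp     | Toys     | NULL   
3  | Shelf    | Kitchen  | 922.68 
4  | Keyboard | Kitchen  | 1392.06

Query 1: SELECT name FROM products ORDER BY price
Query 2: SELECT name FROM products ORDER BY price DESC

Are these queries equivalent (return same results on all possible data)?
No, not equivalent

Query 1 returns: [('Lamp',), ('Shelf',), ('Keyboard',), ('Laptop',)]
Query 2 returns: [('Laptop',), ('Keyboard',), ('Shelf',), ('Lamp',)]

Reason: ASC vs DESC gives opposite ordering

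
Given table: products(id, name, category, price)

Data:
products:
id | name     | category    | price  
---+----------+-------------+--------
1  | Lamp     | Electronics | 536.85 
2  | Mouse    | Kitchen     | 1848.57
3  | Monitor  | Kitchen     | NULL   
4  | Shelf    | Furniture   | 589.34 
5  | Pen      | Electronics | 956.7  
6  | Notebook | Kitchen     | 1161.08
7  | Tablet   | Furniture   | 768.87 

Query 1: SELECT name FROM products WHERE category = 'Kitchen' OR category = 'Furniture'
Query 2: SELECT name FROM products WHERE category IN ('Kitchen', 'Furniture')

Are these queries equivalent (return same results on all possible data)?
Yes, equivalent

Both queries return: [('Monitor',), ('Mouse',), ('Notebook',), ('Shelf',), ('Tablet',)]

Reason: OR vs IN are equivalent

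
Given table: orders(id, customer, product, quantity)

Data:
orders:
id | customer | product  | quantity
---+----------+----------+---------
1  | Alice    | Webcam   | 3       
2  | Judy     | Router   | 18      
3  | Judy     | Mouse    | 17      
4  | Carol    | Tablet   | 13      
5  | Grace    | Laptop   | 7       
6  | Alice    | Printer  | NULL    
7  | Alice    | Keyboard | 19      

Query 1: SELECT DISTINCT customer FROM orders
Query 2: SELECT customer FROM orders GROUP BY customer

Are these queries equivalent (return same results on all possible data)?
Yes, equivalent

Both queries return: [('Alice',), ('Carol',), ('Grace',), ('Judy',)]

Reason: Both get unique customers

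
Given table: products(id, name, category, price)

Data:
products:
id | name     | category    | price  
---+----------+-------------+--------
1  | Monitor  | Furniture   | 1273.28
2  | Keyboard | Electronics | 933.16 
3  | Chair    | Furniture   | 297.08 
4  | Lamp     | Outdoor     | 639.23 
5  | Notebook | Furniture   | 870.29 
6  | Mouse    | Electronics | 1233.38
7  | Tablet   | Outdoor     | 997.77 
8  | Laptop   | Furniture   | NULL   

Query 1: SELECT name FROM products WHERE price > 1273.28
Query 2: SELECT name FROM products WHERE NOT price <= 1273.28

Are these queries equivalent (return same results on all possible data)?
Yes, equivalent

Both queries return: []

Reason: Both filter price > 1273.28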